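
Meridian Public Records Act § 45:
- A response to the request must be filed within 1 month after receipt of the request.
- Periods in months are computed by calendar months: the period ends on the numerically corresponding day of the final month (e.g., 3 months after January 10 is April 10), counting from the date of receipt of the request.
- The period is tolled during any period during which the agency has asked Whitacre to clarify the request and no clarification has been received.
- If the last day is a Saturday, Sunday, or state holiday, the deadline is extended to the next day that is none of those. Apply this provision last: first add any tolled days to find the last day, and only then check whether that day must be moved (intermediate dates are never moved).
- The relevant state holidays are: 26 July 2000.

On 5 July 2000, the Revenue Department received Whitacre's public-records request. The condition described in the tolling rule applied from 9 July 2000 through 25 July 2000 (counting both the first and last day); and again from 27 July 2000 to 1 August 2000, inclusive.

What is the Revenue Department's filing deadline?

1 month after 5 July 2000 is August 5, 2000.
From July 9, 2000 through July 25, 2000 inclusive is 17 days; tolling adds 17 days: August 5, 2000 + 17 days = August 22, 2000.
From July 27, 2000 through August 1, 2000 inclusive is 6 days; tolling adds 6 days: August 22, 2000 + 6 days = August 28, 2000.
August 28, 2000 is a Monday and not a state holiday, so no extension applies.

August 28, 2000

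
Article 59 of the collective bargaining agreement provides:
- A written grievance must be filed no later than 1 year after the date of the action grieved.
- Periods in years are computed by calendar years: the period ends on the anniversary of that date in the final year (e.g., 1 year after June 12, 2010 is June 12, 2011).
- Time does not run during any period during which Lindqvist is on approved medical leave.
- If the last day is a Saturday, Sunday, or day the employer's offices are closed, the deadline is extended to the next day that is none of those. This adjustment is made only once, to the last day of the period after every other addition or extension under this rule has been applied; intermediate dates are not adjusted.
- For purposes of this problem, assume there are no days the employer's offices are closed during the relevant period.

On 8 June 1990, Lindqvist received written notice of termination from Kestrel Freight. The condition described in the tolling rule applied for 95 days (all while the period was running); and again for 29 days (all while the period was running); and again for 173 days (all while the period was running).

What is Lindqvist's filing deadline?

1 year after 8 June 1990 is June 8, 1991.
Tolling adds 95 days: June 8, 1991 + 95 days = September 11, 1991.
Tolling adds 29 days: September 11, 1991 + 29 days = October 10, 1991.
Tolling adds 173 days: October 10, 1991 + 173 days = March 31, 1992.
March 31, 1992 is a Tuesday and not a day the employer's offices are closed, so no extension applies.

March 31, 1992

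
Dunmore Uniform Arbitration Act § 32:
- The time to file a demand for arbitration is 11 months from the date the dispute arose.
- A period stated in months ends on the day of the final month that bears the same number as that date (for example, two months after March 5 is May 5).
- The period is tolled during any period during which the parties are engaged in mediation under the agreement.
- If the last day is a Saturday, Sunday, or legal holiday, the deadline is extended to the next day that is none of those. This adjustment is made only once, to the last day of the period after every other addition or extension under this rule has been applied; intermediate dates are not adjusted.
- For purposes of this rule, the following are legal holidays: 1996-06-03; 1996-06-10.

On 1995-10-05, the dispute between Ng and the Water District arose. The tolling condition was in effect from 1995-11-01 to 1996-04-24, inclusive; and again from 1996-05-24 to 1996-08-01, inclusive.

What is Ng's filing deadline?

11 months after 1995-10-05 is September 5, 1996.
From November 1, 1995 through April 24, 1996 inclusive is 176 days; tolling adds 176 days: September 5, 1996 + 176 days = February 28, 1997.
From May 24, 1996 through August 1, 1996 inclusive is 70 days; tolling adds 70 days: February 28, 1997 + 70 days = May 9, 1997.
May 9, 1997 is a Friday and not a legal holiday, so no extension applies.

May 9, 1997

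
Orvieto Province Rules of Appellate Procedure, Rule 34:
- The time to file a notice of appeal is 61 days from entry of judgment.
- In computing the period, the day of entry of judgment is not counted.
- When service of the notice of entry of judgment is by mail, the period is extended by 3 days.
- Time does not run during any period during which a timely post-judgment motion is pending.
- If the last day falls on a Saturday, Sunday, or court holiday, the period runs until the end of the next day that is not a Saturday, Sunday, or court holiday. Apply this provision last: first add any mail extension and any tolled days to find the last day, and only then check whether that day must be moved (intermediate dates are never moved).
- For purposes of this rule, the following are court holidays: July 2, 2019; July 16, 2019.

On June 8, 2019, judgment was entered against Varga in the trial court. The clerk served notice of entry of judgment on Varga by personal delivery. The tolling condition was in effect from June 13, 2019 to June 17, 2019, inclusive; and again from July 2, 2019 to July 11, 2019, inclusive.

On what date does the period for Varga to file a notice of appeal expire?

August 23, 2019

61 days after June 8, 2019 is August 8, 2019.
Service was not by mail, so no mail extension applies.
From June 13, 2019 through June 17, 2019 inclusive is 5 days; tolling adds 5 days: August 8, 2019 + 5 days = August 13, 2019.
From July 2, 2019 through July 11, 2019 inclusive is 10 days; tolling adds 10 days: August 13, 2019 + 10 days = August 23, 2019.
August 23, 2019 is a Friday and not a court holiday, so no extension applies.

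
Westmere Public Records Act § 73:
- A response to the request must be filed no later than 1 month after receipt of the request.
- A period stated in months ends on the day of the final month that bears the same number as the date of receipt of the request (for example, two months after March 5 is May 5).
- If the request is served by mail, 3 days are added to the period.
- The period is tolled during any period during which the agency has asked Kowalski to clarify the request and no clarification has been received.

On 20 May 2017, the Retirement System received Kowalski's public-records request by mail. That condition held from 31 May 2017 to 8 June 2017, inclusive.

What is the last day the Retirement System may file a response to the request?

July 2, 2017

1 month after 20 May 2017 is June 20, 2017.
Service was by mail, adding 3 days: June 20, 2017 + 3 days = June 23, 2017.
From May 31, 2017 through June 8, 2017 inclusive is 9 days; tolling adds 9 days: June 23, 2017 + 9 days = July 2, 2017.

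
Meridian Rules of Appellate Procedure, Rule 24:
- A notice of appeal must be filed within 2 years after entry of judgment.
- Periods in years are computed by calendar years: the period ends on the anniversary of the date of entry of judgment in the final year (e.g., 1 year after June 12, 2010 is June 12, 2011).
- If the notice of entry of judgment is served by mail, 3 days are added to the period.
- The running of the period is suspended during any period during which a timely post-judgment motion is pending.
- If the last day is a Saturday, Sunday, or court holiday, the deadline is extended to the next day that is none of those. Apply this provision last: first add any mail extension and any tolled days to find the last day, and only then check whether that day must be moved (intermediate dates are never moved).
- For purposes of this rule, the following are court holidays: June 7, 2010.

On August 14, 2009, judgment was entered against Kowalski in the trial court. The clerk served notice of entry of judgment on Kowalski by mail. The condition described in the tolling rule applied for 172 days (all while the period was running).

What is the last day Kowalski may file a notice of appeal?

2 years after August 14, 2009 is August 14, 2011.
Service was by mail, adding 3 days: August 14, 2011 + 3 days = August 17, 2011.
Tolling adds 172 days: August 17, 2011 + 172 days = February 5, 2012.
February 5, 2012 is Sunday. The next qualifying day is February 6, 2012.

February 6, 2012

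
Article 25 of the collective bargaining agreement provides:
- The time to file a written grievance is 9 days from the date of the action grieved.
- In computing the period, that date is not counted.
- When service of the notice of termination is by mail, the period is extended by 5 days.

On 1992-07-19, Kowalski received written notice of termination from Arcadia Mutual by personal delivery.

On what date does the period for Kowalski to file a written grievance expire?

9 days after 1992-07-19 is July 28, 1992.
Service was not by mail, so no mail extension applies.

July 28, 1992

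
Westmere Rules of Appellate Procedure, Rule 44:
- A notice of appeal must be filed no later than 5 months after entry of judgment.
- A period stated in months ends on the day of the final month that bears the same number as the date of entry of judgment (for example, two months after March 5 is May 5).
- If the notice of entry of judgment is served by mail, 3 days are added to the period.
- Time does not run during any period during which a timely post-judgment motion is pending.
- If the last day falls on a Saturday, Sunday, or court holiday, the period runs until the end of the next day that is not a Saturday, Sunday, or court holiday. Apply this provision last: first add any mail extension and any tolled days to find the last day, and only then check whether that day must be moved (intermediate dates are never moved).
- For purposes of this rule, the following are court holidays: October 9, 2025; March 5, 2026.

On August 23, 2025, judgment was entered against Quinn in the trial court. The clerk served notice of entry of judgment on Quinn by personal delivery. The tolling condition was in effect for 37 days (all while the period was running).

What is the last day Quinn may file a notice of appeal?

5 months after August 23, 2025 is January 23, 2026.
Service was not by mail, so no mail extension applies.
Tolling adds 37 days: January 23, 2026 + 37 days = March 1, 2026.
March 1, 2026 is Sunday. The next qualifying day is March 2, 2026.

March 2, 2026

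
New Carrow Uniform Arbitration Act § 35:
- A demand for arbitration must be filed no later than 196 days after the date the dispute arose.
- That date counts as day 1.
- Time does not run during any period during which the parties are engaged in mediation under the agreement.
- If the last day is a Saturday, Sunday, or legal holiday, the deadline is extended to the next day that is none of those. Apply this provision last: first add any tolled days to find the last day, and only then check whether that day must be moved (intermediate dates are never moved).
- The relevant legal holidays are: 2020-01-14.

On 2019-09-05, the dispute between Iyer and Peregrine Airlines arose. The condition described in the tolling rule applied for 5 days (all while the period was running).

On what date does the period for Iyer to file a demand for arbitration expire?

Counting 2019-09-05 as day 1, day 196 is March 18, 2020.
Tolling adds 5 days: March 18, 2020 + 5 days = March 23, 2020.
March 23, 2020 is a Monday and not a legal holiday, so no extension applies.

March 23, 2020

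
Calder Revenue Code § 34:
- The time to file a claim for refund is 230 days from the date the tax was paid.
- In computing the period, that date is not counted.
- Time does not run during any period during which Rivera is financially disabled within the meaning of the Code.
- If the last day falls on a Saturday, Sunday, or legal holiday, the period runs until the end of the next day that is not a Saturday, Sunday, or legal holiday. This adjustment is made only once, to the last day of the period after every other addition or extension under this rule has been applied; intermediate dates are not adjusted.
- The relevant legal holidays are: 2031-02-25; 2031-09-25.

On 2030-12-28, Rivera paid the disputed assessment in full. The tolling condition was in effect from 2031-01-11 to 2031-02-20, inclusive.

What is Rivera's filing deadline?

230 days after 2030-12-28 is August 15, 2031.
From January 11, 2031 through February 20, 2031 inclusive is 41 days; tolling adds 41 days: August 15, 2031 + 41 days = September 25, 2031.
September 25, 2031 is a listed holiday. The next qualifying day is September 26, 2031.

September 26, 2031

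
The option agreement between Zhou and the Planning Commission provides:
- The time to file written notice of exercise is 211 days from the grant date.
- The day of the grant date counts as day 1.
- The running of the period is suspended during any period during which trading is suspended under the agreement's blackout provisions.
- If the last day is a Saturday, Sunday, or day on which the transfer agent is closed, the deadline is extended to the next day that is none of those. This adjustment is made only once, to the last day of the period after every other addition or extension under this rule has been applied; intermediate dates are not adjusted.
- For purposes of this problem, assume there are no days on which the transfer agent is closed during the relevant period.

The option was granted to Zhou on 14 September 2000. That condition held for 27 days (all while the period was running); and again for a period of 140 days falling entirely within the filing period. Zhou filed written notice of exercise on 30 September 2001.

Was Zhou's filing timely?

Counting 14 September 2000 as day 1, day 211 is April 12, 2001.
Tolling adds 27 days: April 12, 2001 + 27 days = May 9, 2001.
Tolling adds 140 days: May 9, 2001 + 140 days = September 26, 2001.
September 26, 2001 is a Wednesday and not a day on which the transfer agent is closed, so no extension applies.
The deadline is September 26, 2001; the filing on September 30, 2001 is after that date.

No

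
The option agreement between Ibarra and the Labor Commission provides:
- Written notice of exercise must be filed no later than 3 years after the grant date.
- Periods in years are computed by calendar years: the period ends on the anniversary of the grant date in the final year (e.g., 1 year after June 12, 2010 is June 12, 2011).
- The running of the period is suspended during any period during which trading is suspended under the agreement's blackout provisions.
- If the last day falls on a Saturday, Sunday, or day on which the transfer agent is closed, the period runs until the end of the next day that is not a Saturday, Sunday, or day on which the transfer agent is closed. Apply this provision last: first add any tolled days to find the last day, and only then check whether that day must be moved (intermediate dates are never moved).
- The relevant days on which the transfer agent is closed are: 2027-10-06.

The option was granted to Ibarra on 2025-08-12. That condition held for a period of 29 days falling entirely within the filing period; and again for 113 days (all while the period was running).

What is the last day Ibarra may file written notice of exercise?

3 years after 2025-08-12 is August 12, 2028.
Tolling adds 29 days: August 12, 2028 + 29 days = September 10, 2028.
Tolling adds 113 days: September 10, 2028 + 113 days = January 1, 2029.
January 1, 2029 is a Monday and not a day on which the transfer agent is closed, so no extension applies.

January 1, 2029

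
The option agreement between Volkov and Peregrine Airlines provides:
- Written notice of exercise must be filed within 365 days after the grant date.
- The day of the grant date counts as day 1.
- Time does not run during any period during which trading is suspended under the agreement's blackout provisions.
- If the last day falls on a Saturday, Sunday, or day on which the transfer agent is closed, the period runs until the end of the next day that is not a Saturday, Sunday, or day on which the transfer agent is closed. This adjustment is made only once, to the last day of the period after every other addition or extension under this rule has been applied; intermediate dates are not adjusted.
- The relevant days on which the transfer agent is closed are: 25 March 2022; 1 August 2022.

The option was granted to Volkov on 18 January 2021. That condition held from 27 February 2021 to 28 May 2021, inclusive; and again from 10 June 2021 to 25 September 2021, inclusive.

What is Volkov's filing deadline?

Counting 18 January 2021 as day 1, day 365 is January 17, 2022.
From February 27, 2021 through May 28, 2021 inclusive is 91 days; tolling adds 91 days: January 17, 2022 + 91 days = April 18, 2022.
From June 10, 2021 through September 25, 2021 inclusive is 108 days; tolling adds 108 days: April 18, 2022 + 108 days = August 4, 2022.
August 4, 2022 is a Thursday and not a day on which the transfer agent is closed, so no extension applies.

August 4, 2022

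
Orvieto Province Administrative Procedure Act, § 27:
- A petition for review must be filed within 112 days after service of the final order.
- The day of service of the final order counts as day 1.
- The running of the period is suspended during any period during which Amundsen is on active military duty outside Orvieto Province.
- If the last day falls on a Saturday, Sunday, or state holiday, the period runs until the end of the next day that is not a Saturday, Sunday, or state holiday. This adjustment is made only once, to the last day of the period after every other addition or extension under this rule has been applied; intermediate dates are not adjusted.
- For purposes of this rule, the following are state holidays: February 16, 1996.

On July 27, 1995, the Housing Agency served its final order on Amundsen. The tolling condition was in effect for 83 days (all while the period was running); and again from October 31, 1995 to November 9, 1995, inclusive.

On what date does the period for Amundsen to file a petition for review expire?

February 19, 1996

Counting July 27, 1995 as day 1, day 112 is November 15, 1995.
Tolling adds 83 days: November 15, 1995 + 83 days = February 6, 1996.
From October 31, 1995 through November 9, 1995 inclusive is 10 days; tolling adds 10 days: February 6, 1996 + 10 days = February 16, 1996.
February 16, 1996 is a listed holiday; February 17, 1996 is Saturday; February 18, 1996 is Sunday. The next qualifying day is February 19, 1996.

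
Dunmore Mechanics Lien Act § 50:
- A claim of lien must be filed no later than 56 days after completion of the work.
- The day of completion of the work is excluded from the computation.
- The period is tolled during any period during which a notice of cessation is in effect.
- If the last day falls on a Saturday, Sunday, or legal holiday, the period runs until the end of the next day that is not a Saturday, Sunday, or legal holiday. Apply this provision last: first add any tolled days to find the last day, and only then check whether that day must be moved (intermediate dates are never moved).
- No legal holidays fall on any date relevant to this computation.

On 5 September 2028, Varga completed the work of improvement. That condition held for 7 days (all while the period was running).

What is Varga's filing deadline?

November 7, 2028

56 days after 5 September 2028 is October 31, 2028.
Tolling adds 7 days: October 31, 2028 + 7 days = November 7, 2028.
November 7, 2028 is a Tuesday and not a legal holiday, so no extension applies.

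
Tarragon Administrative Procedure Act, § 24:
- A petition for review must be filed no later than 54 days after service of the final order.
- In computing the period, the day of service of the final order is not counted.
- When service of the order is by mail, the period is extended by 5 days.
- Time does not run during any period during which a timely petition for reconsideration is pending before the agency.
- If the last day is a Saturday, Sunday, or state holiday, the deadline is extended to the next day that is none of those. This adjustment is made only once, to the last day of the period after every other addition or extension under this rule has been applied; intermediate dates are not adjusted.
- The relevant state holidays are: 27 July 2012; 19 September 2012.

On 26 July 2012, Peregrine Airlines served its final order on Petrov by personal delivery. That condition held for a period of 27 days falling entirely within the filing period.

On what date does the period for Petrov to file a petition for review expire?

October 15, 2012

54 days after 26 July 2012 is September 18, 2012.
Service was not by mail, so no mail extension applies.
Tolling adds 27 days: September 18, 2012 + 27 days = October 15, 2012.
October 15, 2012 is a Monday and not a state holiday, so no extension applies.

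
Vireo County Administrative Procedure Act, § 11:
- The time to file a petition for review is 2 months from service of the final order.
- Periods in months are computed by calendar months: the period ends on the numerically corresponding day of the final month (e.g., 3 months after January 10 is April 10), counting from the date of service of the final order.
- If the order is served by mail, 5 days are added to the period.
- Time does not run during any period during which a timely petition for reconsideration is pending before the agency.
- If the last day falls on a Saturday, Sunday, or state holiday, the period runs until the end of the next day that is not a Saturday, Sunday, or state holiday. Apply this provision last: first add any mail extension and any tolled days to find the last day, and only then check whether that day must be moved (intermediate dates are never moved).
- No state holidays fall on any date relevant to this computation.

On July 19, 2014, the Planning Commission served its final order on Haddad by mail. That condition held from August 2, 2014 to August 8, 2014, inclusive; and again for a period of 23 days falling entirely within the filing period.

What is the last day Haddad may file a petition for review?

2 months after July 19, 2014 is September 19, 2014.
Service was by mail, adding 5 days: September 19, 2014 + 5 days = September 24, 2014.
From August 2, 2014 through August 8, 2014 inclusive is 7 days; tolling adds 7 days: September 24, 2014 + 7 days = October 1, 2014.
Tolling adds 23 days: October 1, 2014 + 23 days = October 24, 2014.
October 24, 2014 is a Friday and not a state holiday, so no extension applies.

October 24, 2014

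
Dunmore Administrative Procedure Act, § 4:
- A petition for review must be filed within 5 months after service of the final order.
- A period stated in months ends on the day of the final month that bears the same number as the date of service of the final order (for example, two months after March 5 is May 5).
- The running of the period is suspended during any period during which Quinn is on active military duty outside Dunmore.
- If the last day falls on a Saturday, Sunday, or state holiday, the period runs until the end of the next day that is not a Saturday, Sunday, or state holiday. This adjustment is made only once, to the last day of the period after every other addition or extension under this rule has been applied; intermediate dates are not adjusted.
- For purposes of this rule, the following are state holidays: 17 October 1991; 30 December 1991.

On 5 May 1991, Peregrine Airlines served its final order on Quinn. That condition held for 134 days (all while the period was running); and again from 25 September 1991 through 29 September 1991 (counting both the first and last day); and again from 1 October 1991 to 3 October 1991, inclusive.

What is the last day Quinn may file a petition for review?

February 24, 1992

5 months after 5 May 1991 is October 5, 1991.
Tolling adds 134 days: October 5, 1991 + 134 days = February 16, 1992.
From September 25, 1991 through September 29, 1991 inclusive is 5 days; tolling adds 5 days: February 16, 1992 + 5 days = February 21, 1992.
From October 1, 1991 through October 3, 1991 inclusive is 3 days; tolling adds 3 days: February 21, 1992 + 3 days = February 24, 1992.
February 24, 1992 is a Monday and not a state holiday, so no extension applies.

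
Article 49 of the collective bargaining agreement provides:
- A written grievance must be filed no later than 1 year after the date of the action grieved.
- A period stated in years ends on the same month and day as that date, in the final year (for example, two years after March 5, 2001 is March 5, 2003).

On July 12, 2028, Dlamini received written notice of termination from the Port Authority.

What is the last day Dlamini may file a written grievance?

July 12, 2029

1 year after July 12, 2028 is July 12, 2029.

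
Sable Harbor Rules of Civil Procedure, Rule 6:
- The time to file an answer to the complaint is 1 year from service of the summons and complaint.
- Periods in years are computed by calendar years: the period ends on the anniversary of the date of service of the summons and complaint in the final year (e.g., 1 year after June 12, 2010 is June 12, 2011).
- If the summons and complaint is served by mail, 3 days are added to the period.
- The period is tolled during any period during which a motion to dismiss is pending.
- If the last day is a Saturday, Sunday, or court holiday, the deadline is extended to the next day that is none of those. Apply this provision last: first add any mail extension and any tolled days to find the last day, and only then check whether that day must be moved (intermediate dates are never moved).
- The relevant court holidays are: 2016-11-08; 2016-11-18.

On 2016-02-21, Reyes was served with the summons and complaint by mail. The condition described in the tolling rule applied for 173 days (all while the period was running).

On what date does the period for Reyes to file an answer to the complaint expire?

August 16, 2017

1 year after 2016-02-21 is February 21, 2017.
Service was by mail, adding 3 days: February 21, 2017 + 3 days = February 24, 2017.
Tolling adds 173 days: February 24, 2017 + 173 days = August 16, 2017.
August 16, 2017 is a Wednesday and not a court holiday, so no extension applies.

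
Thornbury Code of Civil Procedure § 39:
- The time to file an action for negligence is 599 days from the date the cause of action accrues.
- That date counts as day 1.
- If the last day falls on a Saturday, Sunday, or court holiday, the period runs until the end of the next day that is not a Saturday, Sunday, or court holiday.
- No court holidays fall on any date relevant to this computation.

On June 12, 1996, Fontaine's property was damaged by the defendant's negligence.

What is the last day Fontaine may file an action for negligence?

February 2, 1998

Counting June 12, 1996 as day 1, day 599 is January 31, 1998.
January 31, 1998 is Saturday; February 1, 1998 is Sunday. The next qualifying day is February 2, 1998.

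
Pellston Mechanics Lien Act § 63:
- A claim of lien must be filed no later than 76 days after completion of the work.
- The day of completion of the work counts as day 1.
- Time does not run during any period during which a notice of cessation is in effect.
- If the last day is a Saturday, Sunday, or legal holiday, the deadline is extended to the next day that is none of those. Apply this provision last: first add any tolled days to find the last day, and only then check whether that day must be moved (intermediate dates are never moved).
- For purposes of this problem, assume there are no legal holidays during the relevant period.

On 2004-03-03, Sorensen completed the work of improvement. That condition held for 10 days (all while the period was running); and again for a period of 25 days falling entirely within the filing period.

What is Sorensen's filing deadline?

Counting 2004-03-03 as day 1, day 76 is May 17, 2004.
Tolling adds 10 days: May 17, 2004 + 10 days = May 27, 2004.
Tolling adds 25 days: May 27, 2004 + 25 days = June 21, 2004.
June 21, 2004 is a Monday and not a legal holiday, so no extension applies.

June 21, 2004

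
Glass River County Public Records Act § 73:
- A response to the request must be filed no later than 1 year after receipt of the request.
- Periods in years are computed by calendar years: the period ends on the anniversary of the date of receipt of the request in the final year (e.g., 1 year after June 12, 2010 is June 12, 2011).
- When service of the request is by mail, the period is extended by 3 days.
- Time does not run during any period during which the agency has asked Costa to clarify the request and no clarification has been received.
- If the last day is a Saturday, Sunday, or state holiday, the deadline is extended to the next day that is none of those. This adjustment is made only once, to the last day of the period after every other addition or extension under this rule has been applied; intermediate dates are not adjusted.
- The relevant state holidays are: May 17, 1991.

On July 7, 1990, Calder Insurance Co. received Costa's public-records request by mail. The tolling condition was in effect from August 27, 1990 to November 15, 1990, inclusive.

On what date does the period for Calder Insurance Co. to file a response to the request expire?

1 year after July 7, 1990 is July 7, 1991.
Service was by mail, adding 3 days: July 7, 1991 + 3 days = July 10, 1991.
From August 27, 1990 through November 15, 1990 inclusive is 81 days; tolling adds 81 days: July 10, 1991 + 81 days = September 29, 1991.
September 29, 1991 is Sunday. The next qualifying day is September 30, 1991.

September 30, 1991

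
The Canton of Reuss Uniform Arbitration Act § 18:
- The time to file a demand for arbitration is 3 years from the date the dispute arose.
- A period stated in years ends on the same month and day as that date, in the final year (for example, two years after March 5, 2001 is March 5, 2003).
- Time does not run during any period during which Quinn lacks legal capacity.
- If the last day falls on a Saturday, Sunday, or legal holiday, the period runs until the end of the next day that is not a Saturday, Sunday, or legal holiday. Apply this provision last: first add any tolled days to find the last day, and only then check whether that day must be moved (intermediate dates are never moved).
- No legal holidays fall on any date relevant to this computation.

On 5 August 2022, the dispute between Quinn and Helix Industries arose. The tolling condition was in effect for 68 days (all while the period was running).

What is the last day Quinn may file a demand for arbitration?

3 years after 5 August 2022 is August 5, 2025.
Tolling adds 68 days: August 5, 2025 + 68 days = October 12, 2025.
October 12, 2025 is Sunday. The next qualifying day is October 13, 2025.

October 13, 2025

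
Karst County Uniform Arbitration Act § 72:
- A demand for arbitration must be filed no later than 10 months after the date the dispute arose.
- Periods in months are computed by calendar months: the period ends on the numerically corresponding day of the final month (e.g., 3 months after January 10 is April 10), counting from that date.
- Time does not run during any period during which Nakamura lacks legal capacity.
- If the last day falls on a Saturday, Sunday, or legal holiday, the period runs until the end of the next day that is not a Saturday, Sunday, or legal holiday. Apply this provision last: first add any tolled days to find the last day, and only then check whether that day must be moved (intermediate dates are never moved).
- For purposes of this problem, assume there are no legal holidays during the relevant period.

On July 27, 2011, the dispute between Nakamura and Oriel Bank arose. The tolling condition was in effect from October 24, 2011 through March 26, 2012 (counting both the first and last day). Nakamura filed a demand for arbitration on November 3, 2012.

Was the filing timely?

10 months after July 27, 2011 is May 27, 2012.
From October 24, 2011 through March 26, 2012 inclusive is 155 days; tolling adds 155 days: May 27, 2012 + 155 days = October 29, 2012.
October 29, 2012 is a Monday and not a legal holiday, so no extension applies.
The deadline is October 29, 2012; the filing on November 3, 2012 is after that date.

No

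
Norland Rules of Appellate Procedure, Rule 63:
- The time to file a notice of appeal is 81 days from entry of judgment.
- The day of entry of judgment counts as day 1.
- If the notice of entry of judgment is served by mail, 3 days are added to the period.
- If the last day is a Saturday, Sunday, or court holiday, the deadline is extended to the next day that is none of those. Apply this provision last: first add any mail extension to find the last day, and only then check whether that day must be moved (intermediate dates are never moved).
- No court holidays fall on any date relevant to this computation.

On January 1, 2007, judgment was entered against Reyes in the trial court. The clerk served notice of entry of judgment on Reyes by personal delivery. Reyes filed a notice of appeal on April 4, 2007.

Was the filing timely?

Counting January 1, 2007 as day 1, day 81 is March 22, 2007.
Service was not by mail, so no mail extension applies.
March 22, 2007 is a Thursday and not a court holiday, so no extension applies.
The deadline is March 22, 2007; the filing on April 4, 2007 is after that date.

No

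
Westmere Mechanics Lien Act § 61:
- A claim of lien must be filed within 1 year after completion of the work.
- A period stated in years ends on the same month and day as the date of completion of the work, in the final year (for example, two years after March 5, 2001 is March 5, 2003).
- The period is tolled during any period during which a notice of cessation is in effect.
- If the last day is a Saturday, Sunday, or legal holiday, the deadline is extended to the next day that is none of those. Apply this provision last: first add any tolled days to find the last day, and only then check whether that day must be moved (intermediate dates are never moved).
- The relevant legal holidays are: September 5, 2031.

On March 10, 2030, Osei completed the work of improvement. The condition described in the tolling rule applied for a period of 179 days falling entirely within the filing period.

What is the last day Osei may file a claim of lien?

1 year after March 10, 2030 is March 10, 2031.
Tolling adds 179 days: March 10, 2031 + 179 days = September 5, 2031.
September 5, 2031 is a listed holiday; September 6, 2031 is Saturday; September 7, 2031 is Sunday. The next qualifying day is September 8, 2031.

September 8, 2031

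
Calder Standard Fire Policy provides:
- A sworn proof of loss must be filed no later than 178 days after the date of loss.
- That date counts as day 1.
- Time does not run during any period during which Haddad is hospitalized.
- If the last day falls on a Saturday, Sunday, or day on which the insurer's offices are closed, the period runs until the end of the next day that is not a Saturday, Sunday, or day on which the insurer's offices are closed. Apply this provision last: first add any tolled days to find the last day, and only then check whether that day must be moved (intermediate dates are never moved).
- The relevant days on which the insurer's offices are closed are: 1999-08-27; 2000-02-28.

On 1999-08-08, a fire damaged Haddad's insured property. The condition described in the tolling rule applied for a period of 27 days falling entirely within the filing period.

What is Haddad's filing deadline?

February 29, 2000

Counting 1999-08-08 as day 1, day 178 is February 1, 2000.
Tolling adds 27 days: February 1, 2000 + 27 days = February 28, 2000.
February 28, 2000 is a listed holiday. The next qualifying day is February 29, 2000.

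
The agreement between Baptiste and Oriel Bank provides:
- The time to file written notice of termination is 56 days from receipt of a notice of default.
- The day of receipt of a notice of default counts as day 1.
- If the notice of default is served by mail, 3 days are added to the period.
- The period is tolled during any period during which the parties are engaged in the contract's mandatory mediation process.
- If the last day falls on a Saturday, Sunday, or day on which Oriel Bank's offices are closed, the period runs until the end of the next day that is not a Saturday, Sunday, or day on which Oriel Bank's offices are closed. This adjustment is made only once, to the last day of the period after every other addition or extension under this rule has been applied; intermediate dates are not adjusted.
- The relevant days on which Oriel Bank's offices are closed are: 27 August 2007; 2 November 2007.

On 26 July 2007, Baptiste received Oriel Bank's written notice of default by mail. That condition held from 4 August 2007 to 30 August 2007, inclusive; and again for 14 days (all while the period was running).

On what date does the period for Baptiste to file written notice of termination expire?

November 5, 2007

Counting 26 July 2007 as day 1, day 56 is September 19, 2007.
Service was by mail, adding 3 days: September 19, 2007 + 3 days = September 22, 2007.
From August 4, 2007 through August 30, 2007 inclusive is 27 days; tolling adds 27 days: September 22, 2007 + 27 days = October 19, 2007.
Tolling adds 14 days: October 19, 2007 + 14 days = November 2, 2007.
November 2, 2007 is a listed holiday; November 3, 2007 is Saturday; November 4, 2007 is Sunday. The next qualifying day is November 5, 2007.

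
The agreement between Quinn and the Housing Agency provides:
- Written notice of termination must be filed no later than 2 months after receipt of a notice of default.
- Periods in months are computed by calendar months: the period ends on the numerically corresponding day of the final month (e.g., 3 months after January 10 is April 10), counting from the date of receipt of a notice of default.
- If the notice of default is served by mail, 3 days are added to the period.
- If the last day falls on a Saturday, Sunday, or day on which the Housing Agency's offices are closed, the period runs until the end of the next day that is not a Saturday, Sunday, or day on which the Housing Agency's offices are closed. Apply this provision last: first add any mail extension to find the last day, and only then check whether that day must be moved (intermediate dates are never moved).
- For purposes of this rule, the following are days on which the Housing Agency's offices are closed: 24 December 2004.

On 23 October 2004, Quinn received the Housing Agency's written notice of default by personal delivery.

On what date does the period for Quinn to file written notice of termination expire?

December 23, 2004

2 months after 23 October 2004 is December 23, 2004.
Service was not by mail, so no mail extension applies.
December 23, 2004 is a Thursday and not a day on which the Housing Agency's offices are closed, so no extension applies.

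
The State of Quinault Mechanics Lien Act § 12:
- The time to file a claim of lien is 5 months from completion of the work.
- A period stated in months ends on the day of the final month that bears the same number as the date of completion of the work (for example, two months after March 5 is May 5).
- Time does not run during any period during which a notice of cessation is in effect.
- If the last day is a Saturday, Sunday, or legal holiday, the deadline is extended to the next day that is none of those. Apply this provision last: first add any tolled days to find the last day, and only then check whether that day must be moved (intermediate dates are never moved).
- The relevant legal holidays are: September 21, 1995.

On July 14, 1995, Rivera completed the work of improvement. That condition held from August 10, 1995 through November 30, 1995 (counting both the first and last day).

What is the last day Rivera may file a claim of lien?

5 months after July 14, 1995 is December 14, 1995.
From August 10, 1995 through November 30, 1995 inclusive is 113 days; tolling adds 113 days: December 14, 1995 + 113 days = April 5, 1996.
April 5, 1996 is a Friday and not a legal holiday, so no extension applies.

April 5, 1996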